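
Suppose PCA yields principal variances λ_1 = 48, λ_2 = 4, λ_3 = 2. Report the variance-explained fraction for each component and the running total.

Step 1 — total variance = trace(Sigma) = Σ λ_i = 48 + 4 + 2 = 54.

Step 2 — fraction explained by component i = λ_i / Σ λ:
  PC1: 48/54 = 0.8889
  PC2: 4/54 = 0.0741
  PC3: 2/54 = 0.037

Step 3 — cumulative fraction after k components = (λ_1 + ... + λ_k) / Σ λ:
  k = 1: 48/54 = 0.8889
  k = 2: (48 + 4)/54 = 52/54 = 0.963
  k = 3: (48 + 4 + 2)/54 = 54/54 = 1

Summary (fraction, with percent):

explained: PC1 0.8889 (88.89%), PC2 0.0741 (7.41%), PC3 0.037 (3.7%);  cumulative: 0.8889, 0.963, 1


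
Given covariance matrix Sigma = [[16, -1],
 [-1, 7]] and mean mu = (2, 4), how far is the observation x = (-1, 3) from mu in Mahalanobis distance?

Step 1 — centre the observation: (x - mu) = (-3, -1).

Step 2 — invert Sigma. det(Sigma) = 16·7 - (-1)² = 111.
  Sigma^{-1} = (1/det) · [[d, -b], [-b, a]] = [[0.0631, 0.009],
 [0.009, 0.1441]].

Step 3 — form the quadratic (x - mu)^T · Sigma^{-1} · (x - mu):
  Sigma^{-1} · (x - mu) = (-0.1982, -0.1712).
  (x - mu)^T · [Sigma^{-1} · (x - mu)] = (-3)·(-0.1982) + (-1)·(-0.1712) = 0.7658.

Step 4 — take square root: d = √(0.7658) ≈ 0.8751.

d(x, mu) = √(0.7658) ≈ 0.8751


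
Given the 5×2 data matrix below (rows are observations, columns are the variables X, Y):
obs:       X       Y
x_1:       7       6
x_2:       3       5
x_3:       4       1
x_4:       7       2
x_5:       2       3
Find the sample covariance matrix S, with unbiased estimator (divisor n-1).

Step 1 — column means:
  mean(X) = (7 + 3 + 4 + 7 + 2) / 5 = 23/5 = 4.6
  mean(Y) = (6 + 5 + 1 + 2 + 3) / 5 = 17/5 = 3.4

Step 2 — sample covariance S[i,j] = (1/(n-1)) · Σ_k (x_{k,i} - mean_i) · (x_{k,j} - mean_j), with n-1 = 4.
  S[X,X] = ((2.4)·(2.4) + (-1.6)·(-1.6) + (-0.6)·(-0.6) + (2.4)·(2.4) + (-2.6)·(-2.6)) / 4 = 21.2/4 = 5.3
  S[X,Y] = ((2.4)·(2.6) + (-1.6)·(1.6) + (-0.6)·(-2.4) + (2.4)·(-1.4) + (-2.6)·(-0.4)) / 4 = 2.8/4 = 0.7
  S[Y,Y] = ((2.6)·(2.6) + (1.6)·(1.6) + (-2.4)·(-2.4) + (-1.4)·(-1.4) + (-0.4)·(-0.4)) / 4 = 17.2/4 = 4.3

S is symmetric (S[j,i] = S[i,j]). Assembling:

S = [[5.3, 0.7],
 [0.7, 4.3]]


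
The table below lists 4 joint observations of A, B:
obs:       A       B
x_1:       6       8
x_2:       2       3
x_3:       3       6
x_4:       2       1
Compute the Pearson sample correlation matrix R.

Step 1 — column means:
  mean(A) = (6 + 2 + 3 + 2) / 4 = 13/4 = 3.25
  mean(B) = (8 + 3 + 6 + 1) / 4 = 18/4 = 4.5

Step 2 — sample variances and covariances s[i,j] = (1/(n-1)) · Σ_k (x_{k,i} - mean_i) · (x_{k,j} - mean_j), with n-1 = 3:
  s[A,A] = ((2.75)·(2.75) + (-1.25)·(-1.25) + (-0.25)·(-0.25) + (-1.25)·(-1.25)) / 3 = 10.75/3 = 3.5833
  s[A,B] = ((2.75)·(3.5) + (-1.25)·(-1.5) + (-0.25)·(1.5) + (-1.25)·(-3.5)) / 3 = 15.5/3 = 5.1667
  s[B,B] = ((3.5)·(3.5) + (-1.5)·(-1.5) + (1.5)·(1.5) + (-3.5)·(-3.5)) / 3 = 29/3 = 9.6667
  Sample standard deviations s_i = √(s[i,i]):
  s(A) = √(3.5833) = 1.893
  s(B) = √(9.6667) = 3.1091

Step 3 — r_{ij} = s_{ij} / (s_i · s_j):
  r[A,A] = 1 (diagonal).
  r[A,B] = 5.1667 / (1.893 · 3.1091) = 5.1667 / 5.8855 = 0.8779
  r[B,B] = 1 (diagonal).

R is symmetric with unit diagonal. Assembling:

R = [[1, 0.8779],
 [0.8779, 1]]


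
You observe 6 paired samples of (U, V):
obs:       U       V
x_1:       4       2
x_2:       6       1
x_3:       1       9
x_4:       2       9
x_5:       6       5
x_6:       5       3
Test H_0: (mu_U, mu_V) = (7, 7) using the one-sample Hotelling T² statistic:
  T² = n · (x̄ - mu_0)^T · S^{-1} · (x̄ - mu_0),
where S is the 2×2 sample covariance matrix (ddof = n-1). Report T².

Step 1 — sample mean vector:
  mean(U) = (4 + 6 + 1 + 2 + 6 + 5) / 6 = 24/6 = 4
  mean(V) = (2 + 1 + 9 + 9 + 5 + 3) / 6 = 29/6 = 4.8333
  x̄ = (4, 4.8333),  deviation x̄ - mu_0 = (4, 4.8333) - (7, 7) = (-3, -2.1667).

Step 2 — sample covariance matrix, S[i,j] = (1/(n-1)) · Σ_k (x_{k,i} - mean_i) · (x_{k,j} - mean_j), divisor n-1 = 5:
  S[U,U] = ((0)·(0) + (2)·(2) + (-3)·(-3) + (-2)·(-2) + (2)·(2) + (1)·(1)) / 5 = 22/5 = 4.4
  S[U,V] = ((0)·(-2.8333) + (2)·(-3.8333) + (-3)·(4.1667) + (-2)·(4.1667) + (2)·(0.1667) + (1)·(-1.8333)) / 5 = -30/5 = -6
  S[V,V] = ((-2.8333)·(-2.8333) + (-3.8333)·(-3.8333) + (4.1667)·(4.1667) + (4.1667)·(4.1667) + (0.1667)·(0.1667) + (-1.8333)·(-1.8333)) / 5 = 60.8333/5 = 12.1667
  S = [[4.4, -6],
 [-6, 12.1667]].

Step 3 — invert S. det(S) = 4.4·12.1667 - (-6)² = 17.5333.
  S^{-1} = (1/det) · [[d, -b], [-b, a]] = [[0.6939, 0.3422],
 [0.3422, 0.251]].

Step 4 — quadratic form (x̄ - mu_0)^T · S^{-1} · (x̄ - mu_0):
  S^{-1} · (x̄ - mu_0) = (-2.8232, -1.5703),
  (x̄ - mu_0)^T · [...] = (-3)·(-2.8232) + (-2.1667)·(-1.5703) = 11.872.

Step 5 — scale by n: T² = 6 · 11.872 = 71.2319.

T² ≈ 71.2319


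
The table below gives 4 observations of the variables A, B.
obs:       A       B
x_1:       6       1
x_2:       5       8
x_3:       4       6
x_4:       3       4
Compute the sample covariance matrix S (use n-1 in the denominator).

Step 1 — column means:
  mean(A) = (6 + 5 + 4 + 3) / 4 = 18/4 = 4.5
  mean(B) = (1 + 8 + 6 + 4) / 4 = 19/4 = 4.75

Step 2 — sample covariance S[i,j] = (1/(n-1)) · Σ_k (x_{k,i} - mean_i) · (x_{k,j} - mean_j), with n-1 = 3.
  S[A,A] = ((1.5)·(1.5) + (0.5)·(0.5) + (-0.5)·(-0.5) + (-1.5)·(-1.5)) / 3 = 5/3 = 1.6667
  S[A,B] = ((1.5)·(-3.75) + (0.5)·(3.25) + (-0.5)·(1.25) + (-1.5)·(-0.75)) / 3 = -3.5/3 = -1.1667
  S[B,B] = ((-3.75)·(-3.75) + (3.25)·(3.25) + (1.25)·(1.25) + (-0.75)·(-0.75)) / 3 = 26.75/3 = 8.9167

S is symmetric (S[j,i] = S[i,j]). Assembling:

S = [[1.6667, -1.1667],
 [-1.1667, 8.9167]]


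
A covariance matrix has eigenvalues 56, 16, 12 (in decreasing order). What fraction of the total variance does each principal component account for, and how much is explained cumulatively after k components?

Step 1 — total variance = trace(Sigma) = Σ λ_i = 56 + 16 + 12 = 84.

Step 2 — fraction explained by component i = λ_i / Σ λ:
  PC1: 56/84 = 0.6667
  PC2: 16/84 = 0.1905
  PC3: 12/84 = 0.1429

Step 3 — cumulative fraction after k components = (λ_1 + ... + λ_k) / Σ λ:
  k = 1: 56/84 = 0.6667
  k = 2: (56 + 16)/84 = 72/84 = 0.8571
  k = 3: (56 + 16 + 12)/84 = 84/84 = 1

Summary (fraction, with percent):

explained: PC1 0.6667 (66.67%), PC2 0.1905 (19.05%), PC3 0.1429 (14.29%);  cumulative: 0.6667, 0.8571, 1


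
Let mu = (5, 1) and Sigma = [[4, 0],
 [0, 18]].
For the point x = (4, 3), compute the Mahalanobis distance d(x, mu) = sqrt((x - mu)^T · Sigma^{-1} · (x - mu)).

Step 1 — centre the observation: (x - mu) = (-1, 2).

Step 2 — invert Sigma. det(Sigma) = 4·18 - (0)² = 72.
  Sigma^{-1} = (1/det) · [[d, -b], [-b, a]] = [[0.25, 0],
 [0, 0.0556]].

Step 3 — form the quadratic (x - mu)^T · Sigma^{-1} · (x - mu):
  Sigma^{-1} · (x - mu) = (-0.25, 0.1111).
  (x - mu)^T · [Sigma^{-1} · (x - mu)] = (-1)·(-0.25) + (2)·(0.1111) = 0.4722.

Step 4 — take square root: d = √(0.4722) ≈ 0.6872.

d(x, mu) = √(0.4722) ≈ 0.6872


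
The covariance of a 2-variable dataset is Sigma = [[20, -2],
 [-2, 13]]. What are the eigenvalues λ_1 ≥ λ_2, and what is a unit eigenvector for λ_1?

Step 1 — characteristic polynomial of 2×2 Sigma:
  det(Sigma - λI) = λ² - trace · λ + det = 0.
  trace = 20 + 13 = 33, det = 20·13 - (-2)² = 256.
Step 2 — discriminant:
  Δ = trace² - 4·det = 1089 - 1024 = 65.
Step 3 — eigenvalues:
  λ = (trace ± √Δ)/2 = (33 ± 8.0623)/2,
  λ_1 = 20.5311,  λ_2 = 12.4689.

Step 4 — unit eigenvector for λ_1: solve (Sigma - λ_1 I)v = 0. First row:
  (20 - 20.5311)·v_x + (-2)·v_y = 0, i.e. (-0.5311)·v_x + (-2)·v_y = 0,
  so v ∝ (b, λ_1 - a) = (-2, 0.5311); multiply by -1 so the first entry is positive: u = (2, -0.5311).
  ||u|| = √((2)² + (-0.5311)²) = √(4.2821) ≈ 2.0693,
  v_1 = u/||u|| ≈ (0.9665, -0.2567) (||v_1|| = 1).

λ_1 = 20.5311,  λ_2 = 12.4689;  v_1 ≈ (0.9665, -0.2567)


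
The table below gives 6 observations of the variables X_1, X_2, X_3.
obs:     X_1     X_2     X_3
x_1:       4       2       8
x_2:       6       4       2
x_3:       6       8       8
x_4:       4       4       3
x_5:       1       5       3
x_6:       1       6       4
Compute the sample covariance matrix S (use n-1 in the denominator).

Step 1 — column means:
  mean(X_1) = (4 + 6 + 6 + 4 + 1 + 1) / 6 = 22/6 = 3.6667
  mean(X_2) = (2 + 4 + 8 + 4 + 5 + 6) / 6 = 29/6 = 4.8333
  mean(X_3) = (8 + 2 + 8 + 3 + 3 + 4) / 6 = 28/6 = 4.6667

Step 2 — sample covariance S[i,j] = (1/(n-1)) · Σ_k (x_{k,i} - mean_i) · (x_{k,j} - mean_j), with n-1 = 5.
  S[X_1,X_1] = ((0.3333)·(0.3333) + (2.3333)·(2.3333) + (2.3333)·(2.3333) + (0.3333)·(0.3333) + (-2.6667)·(-2.6667) + (-2.6667)·(-2.6667)) / 5 = 25.3333/5 = 5.0667
  S[X_1,X_2] = ((0.3333)·(-2.8333) + (2.3333)·(-0.8333) + (2.3333)·(3.1667) + (0.3333)·(-0.8333) + (-2.6667)·(0.1667) + (-2.6667)·(1.1667)) / 5 = 0.6667/5 = 0.1333
  S[X_1,X_3] = ((0.3333)·(3.3333) + (2.3333)·(-2.6667) + (2.3333)·(3.3333) + (0.3333)·(-1.6667) + (-2.6667)·(-1.6667) + (-2.6667)·(-0.6667)) / 5 = 8.3333/5 = 1.6667
  S[X_2,X_2] = ((-2.8333)·(-2.8333) + (-0.8333)·(-0.8333) + (3.1667)·(3.1667) + (-0.8333)·(-0.8333) + (0.1667)·(0.1667) + (1.1667)·(1.1667)) / 5 = 20.8333/5 = 4.1667
  S[X_2,X_3] = ((-2.8333)·(3.3333) + (-0.8333)·(-2.6667) + (3.1667)·(3.3333) + (-0.8333)·(-1.6667) + (0.1667)·(-1.6667) + (1.1667)·(-0.6667)) / 5 = 3.6667/5 = 0.7333
  S[X_3,X_3] = ((3.3333)·(3.3333) + (-2.6667)·(-2.6667) + (3.3333)·(3.3333) + (-1.6667)·(-1.6667) + (-1.6667)·(-1.6667) + (-0.6667)·(-0.6667)) / 5 = 35.3333/5 = 7.0667

S is symmetric (S[j,i] = S[i,j]). Assembling:

S = [[5.0667, 0.1333, 1.6667],
 [0.1333, 4.1667, 0.7333],
 [1.6667, 0.7333, 7.0667]]


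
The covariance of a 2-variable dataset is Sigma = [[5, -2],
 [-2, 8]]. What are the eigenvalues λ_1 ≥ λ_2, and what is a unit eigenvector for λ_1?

Step 1 — characteristic polynomial of 2×2 Sigma:
  det(Sigma - λI) = λ² - trace · λ + det = 0.
  trace = 5 + 8 = 13, det = 5·8 - (-2)² = 36.
Step 2 — discriminant:
  Δ = trace² - 4·det = 169 - 144 = 25.
Step 3 — eigenvalues:
  λ = (trace ± √Δ)/2 = (13 ± 5)/2,
  λ_1 = 9,  λ_2 = 4.

Step 4 — unit eigenvector for λ_1: solve (Sigma - λ_1 I)v = 0. First row:
  (5 - 9)·v_x + (-2)·v_y = 0, i.e. (-4)·v_x + (-2)·v_y = 0,
  so v ∝ (b, λ_1 - a) = (-2, 4); multiply by -1 so the first entry is positive: u = (2, -4).
  ||u|| = √((2)² + (-4)²) = √(20) ≈ 4.4721,
  v_1 = u/||u|| ≈ (0.4472, -0.8944) (||v_1|| = 1).

λ_1 = 9,  λ_2 = 4;  v_1 ≈ (0.4472, -0.8944)


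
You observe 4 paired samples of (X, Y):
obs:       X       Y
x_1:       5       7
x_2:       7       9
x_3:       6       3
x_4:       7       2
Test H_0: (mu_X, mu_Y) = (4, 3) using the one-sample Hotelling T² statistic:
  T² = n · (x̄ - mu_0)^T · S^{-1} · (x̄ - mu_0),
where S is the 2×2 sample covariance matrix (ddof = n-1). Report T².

Step 1 — sample mean vector:
  mean(X) = (5 + 7 + 6 + 7) / 4 = 25/4 = 6.25
  mean(Y) = (7 + 9 + 3 + 2) / 4 = 21/4 = 5.25
  x̄ = (6.25, 5.25),  deviation x̄ - mu_0 = (6.25, 5.25) - (4, 3) = (2.25, 2.25).

Step 2 — sample covariance matrix, S[i,j] = (1/(n-1)) · Σ_k (x_{k,i} - mean_i) · (x_{k,j} - mean_j), divisor n-1 = 3:
  S[X,X] = ((-1.25)·(-1.25) + (0.75)·(0.75) + (-0.25)·(-0.25) + (0.75)·(0.75)) / 3 = 2.75/3 = 0.9167
  S[X,Y] = ((-1.25)·(1.75) + (0.75)·(3.75) + (-0.25)·(-2.25) + (0.75)·(-3.25)) / 3 = -1.25/3 = -0.4167
  S[Y,Y] = ((1.75)·(1.75) + (3.75)·(3.75) + (-2.25)·(-2.25) + (-3.25)·(-3.25)) / 3 = 32.75/3 = 10.9167
  S = [[0.9167, -0.4167],
 [-0.4167, 10.9167]].

Step 3 — invert S. det(S) = 0.9167·10.9167 - (-0.4167)² = 9.8333.
  S^{-1} = (1/det) · [[d, -b], [-b, a]] = [[1.1102, 0.0424],
 [0.0424, 0.0932]].

Step 4 — quadratic form (x̄ - mu_0)^T · S^{-1} · (x̄ - mu_0):
  S^{-1} · (x̄ - mu_0) = (2.5932, 0.3051),
  (x̄ - mu_0)^T · [...] = (2.25)·(2.5932) + (2.25)·(0.3051) = 6.5212.

Step 5 — scale by n: T² = 4 · 6.5212 = 26.0847.

T² ≈ 26.0847


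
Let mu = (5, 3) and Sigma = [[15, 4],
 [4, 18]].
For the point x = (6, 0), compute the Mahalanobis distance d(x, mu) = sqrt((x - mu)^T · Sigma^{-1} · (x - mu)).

Step 1 — centre the observation: (x - mu) = (1, -3).

Step 2 — invert Sigma. det(Sigma) = 15·18 - (4)² = 254.
  Sigma^{-1} = (1/det) · [[d, -b], [-b, a]] = [[0.0709, -0.0157],
 [-0.0157, 0.0591]].

Step 3 — form the quadratic (x - mu)^T · Sigma^{-1} · (x - mu):
  Sigma^{-1} · (x - mu) = (0.1181, -0.1929).
  (x - mu)^T · [Sigma^{-1} · (x - mu)] = (1)·(0.1181) + (-3)·(-0.1929) = 0.6969.

Step 4 — take square root: d = √(0.6969) ≈ 0.8348.

d(x, mu) = √(0.6969) ≈ 0.8348


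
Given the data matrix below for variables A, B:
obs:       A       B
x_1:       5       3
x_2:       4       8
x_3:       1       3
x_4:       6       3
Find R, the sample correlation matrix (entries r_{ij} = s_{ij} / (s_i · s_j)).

Step 1 — column means:
  mean(A) = (5 + 4 + 1 + 6) / 4 = 16/4 = 4
  mean(B) = (3 + 8 + 3 + 3) / 4 = 17/4 = 4.25

Step 2 — sample variances and covariances s[i,j] = (1/(n-1)) · Σ_k (x_{k,i} - mean_i) · (x_{k,j} - mean_j), with n-1 = 3:
  s[A,A] = ((1)·(1) + (0)·(0) + (-3)·(-3) + (2)·(2)) / 3 = 14/3 = 4.6667
  s[A,B] = ((1)·(-1.25) + (0)·(3.75) + (-3)·(-1.25) + (2)·(-1.25)) / 3 = 0/3 = 0
  s[B,B] = ((-1.25)·(-1.25) + (3.75)·(3.75) + (-1.25)·(-1.25) + (-1.25)·(-1.25)) / 3 = 18.75/3 = 6.25
  Sample standard deviations s_i = √(s[i,i]):
  s(A) = √(4.6667) = 2.1602
  s(B) = √(6.25) = 2.5

Step 3 — r_{ij} = s_{ij} / (s_i · s_j):
  r[A,A] = 1 (diagonal).
  r[A,B] = 0 / (2.1602 · 2.5) = 0 / 5.4006 = 0
  r[B,B] = 1 (diagonal).

R is symmetric with unit diagonal. Assembling:

R = [[1, 0],
 [0, 1]]


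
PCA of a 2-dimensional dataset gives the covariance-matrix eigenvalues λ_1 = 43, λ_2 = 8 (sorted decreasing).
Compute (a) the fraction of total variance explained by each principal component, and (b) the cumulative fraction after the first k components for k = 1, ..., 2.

Step 1 — total variance = trace(Sigma) = Σ λ_i = 43 + 8 = 51.

Step 2 — fraction explained by component i = λ_i / Σ λ:
  PC1: 43/51 = 0.8431
  PC2: 8/51 = 0.1569

Step 3 — cumulative fraction after k components = (λ_1 + ... + λ_k) / Σ λ:
  k = 1: 43/51 = 0.8431
  k = 2: (43 + 8)/51 = 51/51 = 1

Summary (fraction, with percent):

explained: PC1 0.8431 (84.31%), PC2 0.1569 (15.69%);  cumulative: 0.8431, 1


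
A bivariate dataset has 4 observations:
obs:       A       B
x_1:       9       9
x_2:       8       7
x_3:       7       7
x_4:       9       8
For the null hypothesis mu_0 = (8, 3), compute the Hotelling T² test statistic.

Step 1 — sample mean vector:
  mean(A) = (9 + 8 + 7 + 9) / 4 = 33/4 = 8.25
  mean(B) = (9 + 7 + 7 + 8) / 4 = 31/4 = 7.75
  x̄ = (8.25, 7.75),  deviation x̄ - mu_0 = (8.25, 7.75) - (8, 3) = (0.25, 4.75).

Step 2 — sample covariance matrix, S[i,j] = (1/(n-1)) · Σ_k (x_{k,i} - mean_i) · (x_{k,j} - mean_j), divisor n-1 = 3:
  S[A,A] = ((0.75)·(0.75) + (-0.25)·(-0.25) + (-1.25)·(-1.25) + (0.75)·(0.75)) / 3 = 2.75/3 = 0.9167
  S[A,B] = ((0.75)·(1.25) + (-0.25)·(-0.75) + (-1.25)·(-0.75) + (0.75)·(0.25)) / 3 = 2.25/3 = 0.75
  S[B,B] = ((1.25)·(1.25) + (-0.75)·(-0.75) + (-0.75)·(-0.75) + (0.25)·(0.25)) / 3 = 2.75/3 = 0.9167
  S = [[0.9167, 0.75],
 [0.75, 0.9167]].

Step 3 — invert S. det(S) = 0.9167·0.9167 - (0.75)² = 0.2778.
  S^{-1} = (1/det) · [[d, -b], [-b, a]] = [[3.3, -2.7],
 [-2.7, 3.3]].

Step 4 — quadratic form (x̄ - mu_0)^T · S^{-1} · (x̄ - mu_0):
  S^{-1} · (x̄ - mu_0) = (-12, 15),
  (x̄ - mu_0)^T · [...] = (0.25)·(-12) + (4.75)·(15) = 68.25.

Step 5 — scale by n: T² = 4 · 68.25 = 273.

T² ≈ 273


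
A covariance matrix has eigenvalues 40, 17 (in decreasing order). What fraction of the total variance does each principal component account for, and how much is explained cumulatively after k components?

Step 1 — total variance = trace(Sigma) = Σ λ_i = 40 + 17 = 57.

Step 2 — fraction explained by component i = λ_i / Σ λ:
  PC1: 40/57 = 0.7018
  PC2: 17/57 = 0.2982

Step 3 — cumulative fraction after k components = (λ_1 + ... + λ_k) / Σ λ:
  k = 1: 40/57 = 0.7018
  k = 2: (40 + 17)/57 = 57/57 = 1

Summary (fraction, with percent):

explained: PC1 0.7018 (70.18%), PC2 0.2982 (29.82%);  cumulative: 0.7018, 1


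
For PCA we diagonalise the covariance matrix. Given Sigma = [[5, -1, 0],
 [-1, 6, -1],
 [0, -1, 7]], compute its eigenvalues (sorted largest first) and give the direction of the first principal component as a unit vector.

Step 1 — characteristic polynomial p(λ) = det(λI - Sigma) = λ³ - tr·λ² + c_1·λ - det, where tr = trace, c_1 = sum of the principal 2×2 minors, det = det(Sigma):
  tr = 5 + 6 + 7 = 18,
  c_1 = (5·6 - (-1)²) + (5·7 - (0)²) + (6·7 - (-1)²) = 29 + 35 + 41 = 105,
  det = 5·(6·7 - (-1)²) - (-1)·((-1)·7 - (-1)·(0)) + (0)·((-1)·(-1) - 6·(0)) = 5·(41) - (-1)·(-7) + (0)·(1) = 198.
  So p(λ) = λ³ - 18λ² + 105λ - 198.
Step 2 — look for an integer root (rational root theorem: any rational root is an integer divisor of 198). Testing λ = 6:
  p(6) = 216 - 648 + 630 - 198 = 0  ✓
  Dividing out (λ - 6): p(λ) = (λ - 6)(λ² - 12λ + 33).
Step 3 — remaining eigenvalues from the quadratic λ² - 12λ + 33 = 0:
  Δ = 12² - 4·33 = 144 - 132 = 12,  λ = (12 ± √12)/2 = (12 ± 3.4641)/2 ≈ 7.7321 or 4.2679.
  Sorted: λ_1 = 7.7321,  λ_2 = 6,  λ_3 = 4.2679  (check: sum = 18 = tr ✓).

Step 4 — unit eigenvector for λ_1 ≈ 7.7321: v spans the null space of (Sigma - λ_1 I), whose rows are
  r_1 = (-2.7321, -1, 0),  r_2 = (-1, -1.7321, -1),  r_3 = (0, -1, -0.7321).
  v is orthogonal to every row, so take v ∝ r_1 × r_2 = ((-1)·(-1) - (0)·(-1.7321), (0)·(-1) - (-2.7321)·(-1), (-2.7321)·(-1.7321) - (-1)·(-1)) ≈ (1, -2.7321, 3.7321).
  Let u = (1, -2.7321, 3.7321).
  ||u|| = √((1)² + (-2.7321)² + (3.7321)²) = √(22.3923) ≈ 4.7321,  v_1 = u/||u|| ≈ (0.2113, -0.5774, 0.7887) (||v_1|| = 1).

λ_1 = 7.7321,  λ_2 = 6,  λ_3 = 4.2679;  v_1 ≈ (0.2113, -0.5774, 0.7887)


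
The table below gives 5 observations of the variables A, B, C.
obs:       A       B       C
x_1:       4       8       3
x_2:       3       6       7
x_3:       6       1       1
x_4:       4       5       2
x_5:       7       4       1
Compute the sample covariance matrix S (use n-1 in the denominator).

Step 1 — column means:
  mean(A) = (4 + 3 + 6 + 4 + 7) / 5 = 24/5 = 4.8
  mean(B) = (8 + 6 + 1 + 5 + 4) / 5 = 24/5 = 4.8
  mean(C) = (3 + 7 + 1 + 2 + 1) / 5 = 14/5 = 2.8

Step 2 — sample covariance S[i,j] = (1/(n-1)) · Σ_k (x_{k,i} - mean_i) · (x_{k,j} - mean_j), with n-1 = 4.
  S[A,A] = ((-0.8)·(-0.8) + (-1.8)·(-1.8) + (1.2)·(1.2) + (-0.8)·(-0.8) + (2.2)·(2.2)) / 4 = 10.8/4 = 2.7
  S[A,B] = ((-0.8)·(3.2) + (-1.8)·(1.2) + (1.2)·(-3.8) + (-0.8)·(0.2) + (2.2)·(-0.8)) / 4 = -11.2/4 = -2.8
  S[A,C] = ((-0.8)·(0.2) + (-1.8)·(4.2) + (1.2)·(-1.8) + (-0.8)·(-0.8) + (2.2)·(-1.8)) / 4 = -13.2/4 = -3.3
  S[B,B] = ((3.2)·(3.2) + (1.2)·(1.2) + (-3.8)·(-3.8) + (0.2)·(0.2) + (-0.8)·(-0.8)) / 4 = 26.8/4 = 6.7
  S[B,C] = ((3.2)·(0.2) + (1.2)·(4.2) + (-3.8)·(-1.8) + (0.2)·(-0.8) + (-0.8)·(-1.8)) / 4 = 13.8/4 = 3.45
  S[C,C] = ((0.2)·(0.2) + (4.2)·(4.2) + (-1.8)·(-1.8) + (-0.8)·(-0.8) + (-1.8)·(-1.8)) / 4 = 24.8/4 = 6.2

S is symmetric (S[j,i] = S[i,j]). Assembling:

S = [[2.7, -2.8, -3.3],
 [-2.8, 6.7, 3.45],
 [-3.3, 3.45, 6.2]]


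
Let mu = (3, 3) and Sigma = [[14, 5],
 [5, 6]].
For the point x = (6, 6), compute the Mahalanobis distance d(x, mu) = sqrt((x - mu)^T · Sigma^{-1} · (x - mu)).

Step 1 — centre the observation: (x - mu) = (3, 3).

Step 2 — invert Sigma. det(Sigma) = 14·6 - (5)² = 59.
  Sigma^{-1} = (1/det) · [[d, -b], [-b, a]] = [[0.1017, -0.0847],
 [-0.0847, 0.2373]].

Step 3 — form the quadratic (x - mu)^T · Sigma^{-1} · (x - mu):
  Sigma^{-1} · (x - mu) = (0.0508, 0.4576).
  (x - mu)^T · [Sigma^{-1} · (x - mu)] = (3)·(0.0508) + (3)·(0.4576) = 1.5254.

Step 4 — take square root: d = √(1.5254) ≈ 1.2351.

d(x, mu) = √(1.5254) ≈ 1.2351


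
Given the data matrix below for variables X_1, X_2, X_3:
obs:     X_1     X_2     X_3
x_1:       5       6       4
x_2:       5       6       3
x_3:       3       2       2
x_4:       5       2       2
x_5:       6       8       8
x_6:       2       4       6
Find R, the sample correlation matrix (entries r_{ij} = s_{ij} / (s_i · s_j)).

Step 1 — column means:
  mean(X_1) = (5 + 5 + 3 + 5 + 6 + 2) / 6 = 26/6 = 4.3333
  mean(X_2) = (6 + 6 + 2 + 2 + 8 + 4) / 6 = 28/6 = 4.6667
  mean(X_3) = (4 + 3 + 2 + 2 + 8 + 6) / 6 = 25/6 = 4.1667

Step 2 — sample variances and covariances s[i,j] = (1/(n-1)) · Σ_k (x_{k,i} - mean_i) · (x_{k,j} - mean_j), with n-1 = 5:
  s[X_1,X_1] = ((0.6667)·(0.6667) + (0.6667)·(0.6667) + (-1.3333)·(-1.3333) + (0.6667)·(0.6667) + (1.6667)·(1.6667) + (-2.3333)·(-2.3333)) / 5 = 11.3333/5 = 2.2667
  s[X_1,X_2] = ((0.6667)·(1.3333) + (0.6667)·(1.3333) + (-1.3333)·(-2.6667) + (0.6667)·(-2.6667) + (1.6667)·(3.3333) + (-2.3333)·(-0.6667)) / 5 = 10.6667/5 = 2.1333
  s[X_1,X_3] = ((0.6667)·(-0.1667) + (0.6667)·(-1.1667) + (-1.3333)·(-2.1667) + (0.6667)·(-2.1667) + (1.6667)·(3.8333) + (-2.3333)·(1.8333)) / 5 = 2.6667/5 = 0.5333
  s[X_2,X_2] = ((1.3333)·(1.3333) + (1.3333)·(1.3333) + (-2.6667)·(-2.6667) + (-2.6667)·(-2.6667) + (3.3333)·(3.3333) + (-0.6667)·(-0.6667)) / 5 = 29.3333/5 = 5.8667
  s[X_2,X_3] = ((1.3333)·(-0.1667) + (1.3333)·(-1.1667) + (-2.6667)·(-2.1667) + (-2.6667)·(-2.1667) + (3.3333)·(3.8333) + (-0.6667)·(1.8333)) / 5 = 21.3333/5 = 4.2667
  s[X_3,X_3] = ((-0.1667)·(-0.1667) + (-1.1667)·(-1.1667) + (-2.1667)·(-2.1667) + (-2.1667)·(-2.1667) + (3.8333)·(3.8333) + (1.8333)·(1.8333)) / 5 = 28.8333/5 = 5.7667
  Sample standard deviations s_i = √(s[i,i]):
  s(X_1) = √(2.2667) = 1.5055
  s(X_2) = √(5.8667) = 2.4221
  s(X_3) = √(5.7667) = 2.4014

Step 3 — r_{ij} = s_{ij} / (s_i · s_j):
  r[X_1,X_1] = 1 (diagonal).
  r[X_1,X_2] = 2.1333 / (1.5055 · 2.4221) = 2.1333 / 3.6466 = 0.585
  r[X_1,X_3] = 0.5333 / (1.5055 · 2.4014) = 0.5333 / 3.6154 = 0.1475
  r[X_2,X_2] = 1 (diagonal).
  r[X_2,X_3] = 4.2667 / (2.4221 · 2.4014) = 4.2667 / 5.8165 = 0.7336
  r[X_3,X_3] = 1 (diagonal).

R is symmetric with unit diagonal. Assembling:

R = [[1, 0.585, 0.1475],
 [0.585, 1, 0.7336],
 [0.1475, 0.7336, 1]]


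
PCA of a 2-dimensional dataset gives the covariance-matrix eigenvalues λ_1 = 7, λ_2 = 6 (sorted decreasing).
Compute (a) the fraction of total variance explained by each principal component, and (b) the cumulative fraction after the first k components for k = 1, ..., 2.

Step 1 — total variance = trace(Sigma) = Σ λ_i = 7 + 6 = 13.

Step 2 — fraction explained by component i = λ_i / Σ λ:
  PC1: 7/13 = 0.5385
  PC2: 6/13 = 0.4615

Step 3 — cumulative fraction after k components = (λ_1 + ... + λ_k) / Σ λ:
  k = 1: 7/13 = 0.5385
  k = 2: (7 + 6)/13 = 13/13 = 1

Summary (fraction, with percent):

explained: PC1 0.5385 (53.85%), PC2 0.4615 (46.15%);  cumulative: 0.5385, 1


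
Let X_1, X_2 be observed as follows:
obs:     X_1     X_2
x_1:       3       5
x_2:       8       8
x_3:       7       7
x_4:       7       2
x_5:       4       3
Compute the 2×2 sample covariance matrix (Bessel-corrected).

Step 1 — column means:
  mean(X_1) = (3 + 8 + 7 + 7 + 4) / 5 = 29/5 = 5.8
  mean(X_2) = (5 + 8 + 7 + 2 + 3) / 5 = 25/5 = 5

Step 2 — sample covariance S[i,j] = (1/(n-1)) · Σ_k (x_{k,i} - mean_i) · (x_{k,j} - mean_j), with n-1 = 4.
  S[X_1,X_1] = ((-2.8)·(-2.8) + (2.2)·(2.2) + (1.2)·(1.2) + (1.2)·(1.2) + (-1.8)·(-1.8)) / 4 = 18.8/4 = 4.7
  S[X_1,X_2] = ((-2.8)·(0) + (2.2)·(3) + (1.2)·(2) + (1.2)·(-3) + (-1.8)·(-2)) / 4 = 9/4 = 2.25
  S[X_2,X_2] = ((0)·(0) + (3)·(3) + (2)·(2) + (-3)·(-3) + (-2)·(-2)) / 4 = 26/4 = 6.5

S is symmetric (S[j,i] = S[i,j]). Assembling:

S = [[4.7, 2.25],
 [2.25, 6.5]]


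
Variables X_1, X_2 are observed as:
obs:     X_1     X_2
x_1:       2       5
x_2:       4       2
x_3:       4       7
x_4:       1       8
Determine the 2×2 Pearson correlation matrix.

Step 1 — column means:
  mean(X_1) = (2 + 4 + 4 + 1) / 4 = 11/4 = 2.75
  mean(X_2) = (5 + 2 + 7 + 8) / 4 = 22/4 = 5.5

Step 2 — sample variances and covariances s[i,j] = (1/(n-1)) · Σ_k (x_{k,i} - mean_i) · (x_{k,j} - mean_j), with n-1 = 3:
  s[X_1,X_1] = ((-0.75)·(-0.75) + (1.25)·(1.25) + (1.25)·(1.25) + (-1.75)·(-1.75)) / 3 = 6.75/3 = 2.25
  s[X_1,X_2] = ((-0.75)·(-0.5) + (1.25)·(-3.5) + (1.25)·(1.5) + (-1.75)·(2.5)) / 3 = -6.5/3 = -2.1667
  s[X_2,X_2] = ((-0.5)·(-0.5) + (-3.5)·(-3.5) + (1.5)·(1.5) + (2.5)·(2.5)) / 3 = 21/3 = 7
  Sample standard deviations s_i = √(s[i,i]):
  s(X_1) = √(2.25) = 1.5
  s(X_2) = √(7) = 2.6458

Step 3 — r_{ij} = s_{ij} / (s_i · s_j):
  r[X_1,X_1] = 1 (diagonal).
  r[X_1,X_2] = -2.1667 / (1.5 · 2.6458) = -2.1667 / 3.9686 = -0.5459
  r[X_2,X_2] = 1 (diagonal).

R is symmetric with unit diagonal. Assembling:

R = [[1, -0.5459],
 [-0.5459, 1]]


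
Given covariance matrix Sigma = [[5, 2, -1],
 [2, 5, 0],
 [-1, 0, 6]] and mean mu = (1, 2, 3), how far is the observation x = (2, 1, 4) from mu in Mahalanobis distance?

Step 1 — centre the observation: (x - mu) = (1, -1, 1).

Step 2 — invert Sigma (cofactor / det for 3×3, or solve directly):
  Sigma^{-1} = [[0.2479, -0.0992, 0.0413],
 [-0.0992, 0.2397, -0.0165],
 [0.0413, -0.0165, 0.1736]].

Step 3 — form the quadratic (x - mu)^T · Sigma^{-1} · (x - mu):
  Sigma^{-1} · (x - mu) = (0.3884, -0.3554, 0.2314).
  (x - mu)^T · [Sigma^{-1} · (x - mu)] = (1)·(0.3884) + (-1)·(-0.3554) + (1)·(0.2314) = 0.9752.

Step 4 — take square root: d = √(0.9752) ≈ 0.9875.

d(x, mu) = √(0.9752) ≈ 0.9875


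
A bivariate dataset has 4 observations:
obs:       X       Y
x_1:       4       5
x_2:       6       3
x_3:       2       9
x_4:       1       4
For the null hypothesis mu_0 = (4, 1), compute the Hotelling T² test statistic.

Step 1 — sample mean vector:
  mean(X) = (4 + 6 + 2 + 1) / 4 = 13/4 = 3.25
  mean(Y) = (5 + 3 + 9 + 4) / 4 = 21/4 = 5.25
  x̄ = (3.25, 5.25),  deviation x̄ - mu_0 = (3.25, 5.25) - (4, 1) = (-0.75, 4.25).

Step 2 — sample covariance matrix, S[i,j] = (1/(n-1)) · Σ_k (x_{k,i} - mean_i) · (x_{k,j} - mean_j), divisor n-1 = 3:
  S[X,X] = ((0.75)·(0.75) + (2.75)·(2.75) + (-1.25)·(-1.25) + (-2.25)·(-2.25)) / 3 = 14.75/3 = 4.9167
  S[X,Y] = ((0.75)·(-0.25) + (2.75)·(-2.25) + (-1.25)·(3.75) + (-2.25)·(-1.25)) / 3 = -8.25/3 = -2.75
  S[Y,Y] = ((-0.25)·(-0.25) + (-2.25)·(-2.25) + (3.75)·(3.75) + (-1.25)·(-1.25)) / 3 = 20.75/3 = 6.9167
  S = [[4.9167, -2.75],
 [-2.75, 6.9167]].

Step 3 — invert S. det(S) = 4.9167·6.9167 - (-2.75)² = 26.4444.
  S^{-1} = (1/det) · [[d, -b], [-b, a]] = [[0.2616, 0.104],
 [0.104, 0.1859]].

Step 4 — quadratic form (x̄ - mu_0)^T · S^{-1} · (x̄ - mu_0):
  S^{-1} · (x̄ - mu_0) = (0.2458, 0.7122),
  (x̄ - mu_0)^T · [...] = (-0.75)·(0.2458) + (4.25)·(0.7122) = 2.8424.

Step 5 — scale by n: T² = 4 · 2.8424 = 11.3697.

T² ≈ 11.3697


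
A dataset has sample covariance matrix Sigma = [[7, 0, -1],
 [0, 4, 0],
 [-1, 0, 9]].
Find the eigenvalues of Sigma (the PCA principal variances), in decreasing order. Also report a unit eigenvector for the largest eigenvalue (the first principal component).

Step 1 — characteristic polynomial p(λ) = det(λI - Sigma) = λ³ - tr·λ² + c_1·λ - det, where tr = trace, c_1 = sum of the principal 2×2 minors, det = det(Sigma):
  tr = 7 + 4 + 9 = 20,
  c_1 = (7·4 - (0)²) + (7·9 - (-1)²) + (4·9 - (0)²) = 28 + 62 + 36 = 126,
  det = 7·(4·9 - (0)²) - (0)·((0)·9 - (0)·(-1)) + (-1)·((0)·(0) - 4·(-1)) = 7·(36) - (0)·(0) + (-1)·(4) = 248.
  So p(λ) = λ³ - 20λ² + 126λ - 248.
Step 2 — look for an integer root (rational root theorem: any rational root is an integer divisor of 248). Testing λ = 4:
  p(4) = 64 - 320 + 504 - 248 = 0  ✓
  Dividing out (λ - 4): p(λ) = (λ - 4)(λ² - 16λ + 62).
Step 3 — remaining eigenvalues from the quadratic λ² - 16λ + 62 = 0:
  Δ = 16² - 4·62 = 256 - 248 = 8,  λ = (16 ± √8)/2 = (16 ± 2.8284)/2 ≈ 9.4142 or 6.5858.
  Sorted: λ_1 = 9.4142,  λ_2 = 6.5858,  λ_3 = 4  (check: sum = 20 = tr ✓).

Step 4 — unit eigenvector for λ_1 ≈ 9.4142: v spans the null space of (Sigma - λ_1 I), whose rows are
  r_1 = (-2.4142, 0, -1),  r_2 = (0, -5.4142, 0),  r_3 = (-1, 0, -0.4142).
  v is orthogonal to every row, so take v ∝ r_1 × r_2 = ((0)·(0) - (-1)·(-5.4142), (-1)·(0) - (-2.4142)·(0), (-2.4142)·(-5.4142) - (0)·(0)) ≈ (-5.4142, 0, 13.0711).
  Rescale (multiply by -1 so the first nonzero entry is positive): u = (5.4142, 0, -13.0711).
  ||u|| = √((5.4142)² + (0)² + (-13.0711)²) = √(200.1665) ≈ 14.148,  v_1 = u/||u|| ≈ (0.3827, 0, -0.9239) (||v_1|| = 1).

λ_1 = 9.4142,  λ_2 = 6.5858,  λ_3 = 4;  v_1 ≈ (0.3827, 0, -0.9239)


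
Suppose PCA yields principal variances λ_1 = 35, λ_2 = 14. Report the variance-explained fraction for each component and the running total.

Step 1 — total variance = trace(Sigma) = Σ λ_i = 35 + 14 = 49.

Step 2 — fraction explained by component i = λ_i / Σ λ:
  PC1: 35/49 = 0.7143
  PC2: 14/49 = 0.2857

Step 3 — cumulative fraction after k components = (λ_1 + ... + λ_k) / Σ λ:
  k = 1: 35/49 = 0.7143
  k = 2: (35 + 14)/49 = 49/49 = 1

Summary (fraction, with percent):

explained: PC1 0.7143 (71.43%), PC2 0.2857 (28.57%);  cumulative: 0.7143, 1


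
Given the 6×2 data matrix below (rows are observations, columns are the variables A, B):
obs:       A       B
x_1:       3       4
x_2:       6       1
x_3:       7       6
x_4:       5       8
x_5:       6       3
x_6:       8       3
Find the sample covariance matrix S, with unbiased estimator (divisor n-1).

Step 1 — column means:
  mean(A) = (3 + 6 + 7 + 5 + 6 + 8) / 6 = 35/6 = 5.8333
  mean(B) = (4 + 1 + 6 + 8 + 3 + 3) / 6 = 25/6 = 4.1667

Step 2 — sample covariance S[i,j] = (1/(n-1)) · Σ_k (x_{k,i} - mean_i) · (x_{k,j} - mean_j), with n-1 = 5.
  S[A,A] = ((-2.8333)·(-2.8333) + (0.1667)·(0.1667) + (1.1667)·(1.1667) + (-0.8333)·(-0.8333) + (0.1667)·(0.1667) + (2.1667)·(2.1667)) / 5 = 14.8333/5 = 2.9667
  S[A,B] = ((-2.8333)·(-0.1667) + (0.1667)·(-3.1667) + (1.1667)·(1.8333) + (-0.8333)·(3.8333) + (0.1667)·(-1.1667) + (2.1667)·(-1.1667)) / 5 = -3.8333/5 = -0.7667
  S[B,B] = ((-0.1667)·(-0.1667) + (-3.1667)·(-3.1667) + (1.8333)·(1.8333) + (3.8333)·(3.8333) + (-1.1667)·(-1.1667) + (-1.1667)·(-1.1667)) / 5 = 30.8333/5 = 6.1667

S is symmetric (S[j,i] = S[i,j]). Assembling:

S = [[2.9667, -0.7667],
 [-0.7667, 6.1667]]


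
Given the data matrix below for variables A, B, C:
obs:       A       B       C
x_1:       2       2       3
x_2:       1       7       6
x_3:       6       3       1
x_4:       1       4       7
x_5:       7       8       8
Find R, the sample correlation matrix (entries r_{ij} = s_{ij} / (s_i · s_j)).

Step 1 — column means:
  mean(A) = (2 + 1 + 6 + 1 + 7) / 5 = 17/5 = 3.4
  mean(B) = (2 + 7 + 3 + 4 + 8) / 5 = 24/5 = 4.8
  mean(C) = (3 + 6 + 1 + 7 + 8) / 5 = 25/5 = 5

Step 2 — sample variances and covariances s[i,j] = (1/(n-1)) · Σ_k (x_{k,i} - mean_i) · (x_{k,j} - mean_j), with n-1 = 4:
  s[A,A] = ((-1.4)·(-1.4) + (-2.4)·(-2.4) + (2.6)·(2.6) + (-2.4)·(-2.4) + (3.6)·(3.6)) / 4 = 33.2/4 = 8.3
  s[A,B] = ((-1.4)·(-2.8) + (-2.4)·(2.2) + (2.6)·(-1.8) + (-2.4)·(-0.8) + (3.6)·(3.2)) / 4 = 7.4/4 = 1.85
  s[A,C] = ((-1.4)·(-2) + (-2.4)·(1) + (2.6)·(-4) + (-2.4)·(2) + (3.6)·(3)) / 4 = -4/4 = -1
  s[B,B] = ((-2.8)·(-2.8) + (2.2)·(2.2) + (-1.8)·(-1.8) + (-0.8)·(-0.8) + (3.2)·(3.2)) / 4 = 26.8/4 = 6.7
  s[B,C] = ((-2.8)·(-2) + (2.2)·(1) + (-1.8)·(-4) + (-0.8)·(2) + (3.2)·(3)) / 4 = 23/4 = 5.75
  s[C,C] = ((-2)·(-2) + (1)·(1) + (-4)·(-4) + (2)·(2) + (3)·(3)) / 4 = 34/4 = 8.5
  Sample standard deviations s_i = √(s[i,i]):
  s(A) = √(8.3) = 2.881
  s(B) = √(6.7) = 2.5884
  s(C) = √(8.5) = 2.9155

Step 3 — r_{ij} = s_{ij} / (s_i · s_j):
  r[A,A] = 1 (diagonal).
  r[A,B] = 1.85 / (2.881 · 2.5884) = 1.85 / 7.4572 = 0.2481
  r[A,C] = -1 / (2.881 · 2.9155) = -1 / 8.3994 = -0.1191
  r[B,B] = 1 (diagonal).
  r[B,C] = 5.75 / (2.5884 · 2.9155) = 5.75 / 7.5465 = 0.7619
  r[C,C] = 1 (diagonal).

R is symmetric with unit diagonal. Assembling:

R = [[1, 0.2481, -0.1191],
 [0.2481, 1, 0.7619],
 [-0.1191, 0.7619, 1]]


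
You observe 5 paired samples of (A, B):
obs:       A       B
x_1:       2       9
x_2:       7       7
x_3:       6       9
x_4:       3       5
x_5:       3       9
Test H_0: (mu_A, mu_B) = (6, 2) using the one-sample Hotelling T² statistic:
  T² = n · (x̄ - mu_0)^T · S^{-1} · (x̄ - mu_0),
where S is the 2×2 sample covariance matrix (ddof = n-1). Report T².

Step 1 — sample mean vector:
  mean(A) = (2 + 7 + 6 + 3 + 3) / 5 = 21/5 = 4.2
  mean(B) = (9 + 7 + 9 + 5 + 9) / 5 = 39/5 = 7.8
  x̄ = (4.2, 7.8),  deviation x̄ - mu_0 = (4.2, 7.8) - (6, 2) = (-1.8, 5.8).

Step 2 — sample covariance matrix, S[i,j] = (1/(n-1)) · Σ_k (x_{k,i} - mean_i) · (x_{k,j} - mean_j), divisor n-1 = 4:
  S[A,A] = ((-2.2)·(-2.2) + (2.8)·(2.8) + (1.8)·(1.8) + (-1.2)·(-1.2) + (-1.2)·(-1.2)) / 4 = 18.8/4 = 4.7
  S[A,B] = ((-2.2)·(1.2) + (2.8)·(-0.8) + (1.8)·(1.2) + (-1.2)·(-2.8) + (-1.2)·(1.2)) / 4 = -0.8/4 = -0.2
  S[B,B] = ((1.2)·(1.2) + (-0.8)·(-0.8) + (1.2)·(1.2) + (-2.8)·(-2.8) + (1.2)·(1.2)) / 4 = 12.8/4 = 3.2
  S = [[4.7, -0.2],
 [-0.2, 3.2]].

Step 3 — invert S. det(S) = 4.7·3.2 - (-0.2)² = 15.
  S^{-1} = (1/det) · [[d, -b], [-b, a]] = [[0.2133, 0.0133],
 [0.0133, 0.3133]].

Step 4 — quadratic form (x̄ - mu_0)^T · S^{-1} · (x̄ - mu_0):
  S^{-1} · (x̄ - mu_0) = (-0.3067, 1.7933),
  (x̄ - mu_0)^T · [...] = (-1.8)·(-0.3067) + (5.8)·(1.7933) = 10.9533.

Step 5 — scale by n: T² = 5 · 10.9533 = 54.7667.

T² ≈ 54.7667


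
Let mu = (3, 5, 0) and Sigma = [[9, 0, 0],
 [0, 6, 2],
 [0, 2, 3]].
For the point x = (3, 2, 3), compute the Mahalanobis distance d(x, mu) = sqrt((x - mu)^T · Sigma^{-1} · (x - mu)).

Step 1 — centre the observation: (x - mu) = (0, -3, 3).

Step 2 — invert Sigma (cofactor / det for 3×3, or solve directly):
  Sigma^{-1} = [[0.1111, 0, 0],
 [0, 0.2143, -0.1429],
 [0, -0.1429, 0.4286]].

Step 3 — form the quadratic (x - mu)^T · Sigma^{-1} · (x - mu):
  Sigma^{-1} · (x - mu) = (0, -1.0714, 1.7143).
  (x - mu)^T · [Sigma^{-1} · (x - mu)] = (0)·(0) + (-3)·(-1.0714) + (3)·(1.7143) = 8.3571.

Step 4 — take square root: d = √(8.3571) ≈ 2.8909.

d(x, mu) = √(8.3571) ≈ 2.8909


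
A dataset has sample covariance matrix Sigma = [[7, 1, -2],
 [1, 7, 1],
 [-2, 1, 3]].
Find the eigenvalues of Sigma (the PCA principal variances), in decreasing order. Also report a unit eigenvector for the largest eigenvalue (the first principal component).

Step 1 — characteristic polynomial p(λ) = det(λI - Sigma) = λ³ - tr·λ² + c_1·λ - det, where tr = trace, c_1 = sum of the principal 2×2 minors, det = det(Sigma):
  tr = 7 + 7 + 3 = 17,
  c_1 = (7·7 - (1)²) + (7·3 - (-2)²) + (7·3 - (1)²) = 48 + 17 + 20 = 85,
  det = 7·(7·3 - (1)²) - (1)·((1)·3 - (1)·(-2)) + (-2)·((1)·(1) - 7·(-2)) = 7·(20) - (1)·(5) + (-2)·(15) = 105.
  So p(λ) = λ³ - 17λ² + 85λ - 105.
Step 2 — look for an integer root (rational root theorem: any rational root is an integer divisor of 105). Testing λ = 7:
  p(7) = 343 - 833 + 595 - 105 = 0  ✓
  Dividing out (λ - 7): p(λ) = (λ - 7)(λ² - 10λ + 15).
Step 3 — remaining eigenvalues from the quadratic λ² - 10λ + 15 = 0:
  Δ = 10² - 4·15 = 100 - 60 = 40,  λ = (10 ± √40)/2 = (10 ± 6.3246)/2 ≈ 8.1623 or 1.8377.
  Sorted: λ_1 = 8.1623,  λ_2 = 7,  λ_3 = 1.8377  (check: sum = 17 = tr ✓).

Step 4 — unit eigenvector for λ_1 ≈ 8.1623: v spans the null space of (Sigma - λ_1 I), whose rows are
  r_1 = (-1.1623, 1, -2),  r_2 = (1, -1.1623, 1),  r_3 = (-2, 1, -5.1623).
  v is orthogonal to every row, so take v ∝ r_1 × r_2 = ((1)·(1) - (-2)·(-1.1623), (-2)·(1) - (-1.1623)·(1), (-1.1623)·(-1.1623) - (1)·(1)) ≈ (-1.3246, -0.8377, 0.3509).
  Rescale (multiply by -1 so the first nonzero entry is positive): u = (1.3246, 0.8377, -0.3509).
  ||u|| = √((1.3246)² + (0.8377)² + (-0.3509)²) = √(2.5793) ≈ 1.606,  v_1 = u/||u|| ≈ (0.8247, 0.5216, -0.2185) (||v_1|| = 1).

λ_1 = 8.1623,  λ_2 = 7,  λ_3 = 1.8377;  v_1 ≈ (0.8247, 0.5216, -0.2185)


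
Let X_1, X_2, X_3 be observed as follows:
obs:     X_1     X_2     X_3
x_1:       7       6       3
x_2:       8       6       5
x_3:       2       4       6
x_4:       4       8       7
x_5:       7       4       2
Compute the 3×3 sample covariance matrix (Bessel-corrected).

Step 1 — column means:
  mean(X_1) = (7 + 8 + 2 + 4 + 7) / 5 = 28/5 = 5.6
  mean(X_2) = (6 + 6 + 4 + 8 + 4) / 5 = 28/5 = 5.6
  mean(X_3) = (3 + 5 + 6 + 7 + 2) / 5 = 23/5 = 4.6

Step 2 — sample covariance S[i,j] = (1/(n-1)) · Σ_k (x_{k,i} - mean_i) · (x_{k,j} - mean_j), with n-1 = 4.
  S[X_1,X_1] = ((1.4)·(1.4) + (2.4)·(2.4) + (-3.6)·(-3.6) + (-1.6)·(-1.6) + (1.4)·(1.4)) / 4 = 25.2/4 = 6.3
  S[X_1,X_2] = ((1.4)·(0.4) + (2.4)·(0.4) + (-3.6)·(-1.6) + (-1.6)·(2.4) + (1.4)·(-1.6)) / 4 = 1.2/4 = 0.3
  S[X_1,X_3] = ((1.4)·(-1.6) + (2.4)·(0.4) + (-3.6)·(1.4) + (-1.6)·(2.4) + (1.4)·(-2.6)) / 4 = -13.8/4 = -3.45
  S[X_2,X_2] = ((0.4)·(0.4) + (0.4)·(0.4) + (-1.6)·(-1.6) + (2.4)·(2.4) + (-1.6)·(-1.6)) / 4 = 11.2/4 = 2.8
  S[X_2,X_3] = ((0.4)·(-1.6) + (0.4)·(0.4) + (-1.6)·(1.4) + (2.4)·(2.4) + (-1.6)·(-2.6)) / 4 = 7.2/4 = 1.8
  S[X_3,X_3] = ((-1.6)·(-1.6) + (0.4)·(0.4) + (1.4)·(1.4) + (2.4)·(2.4) + (-2.6)·(-2.6)) / 4 = 17.2/4 = 4.3

S is symmetric (S[j,i] = S[i,j]). Assembling:

S = [[6.3, 0.3, -3.45],
 [0.3, 2.8, 1.8],
 [-3.45, 1.8, 4.3]]


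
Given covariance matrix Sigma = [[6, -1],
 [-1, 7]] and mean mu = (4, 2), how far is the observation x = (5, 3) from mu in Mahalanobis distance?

Step 1 — centre the observation: (x - mu) = (1, 1).

Step 2 — invert Sigma. det(Sigma) = 6·7 - (-1)² = 41.
  Sigma^{-1} = (1/det) · [[d, -b], [-b, a]] = [[0.1707, 0.0244],
 [0.0244, 0.1463]].

Step 3 — form the quadratic (x - mu)^T · Sigma^{-1} · (x - mu):
  Sigma^{-1} · (x - mu) = (0.1951, 0.1707).
  (x - mu)^T · [Sigma^{-1} · (x - mu)] = (1)·(0.1951) + (1)·(0.1707) = 0.3659.

Step 4 — take square root: d = √(0.3659) ≈ 0.6049.

d(x, mu) = √(0.3659) ≈ 0.6049


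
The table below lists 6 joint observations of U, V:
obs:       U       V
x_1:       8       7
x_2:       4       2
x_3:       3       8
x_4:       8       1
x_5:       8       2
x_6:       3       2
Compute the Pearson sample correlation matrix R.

Step 1 — column means:
  mean(U) = (8 + 4 + 3 + 8 + 8 + 3) / 6 = 34/6 = 5.6667
  mean(V) = (7 + 2 + 8 + 1 + 2 + 2) / 6 = 22/6 = 3.6667

Step 2 — sample variances and covariances s[i,j] = (1/(n-1)) · Σ_k (x_{k,i} - mean_i) · (x_{k,j} - mean_j), with n-1 = 5:
  s[U,U] = ((2.3333)·(2.3333) + (-1.6667)·(-1.6667) + (-2.6667)·(-2.6667) + (2.3333)·(2.3333) + (2.3333)·(2.3333) + (-2.6667)·(-2.6667)) / 5 = 33.3333/5 = 6.6667
  s[U,V] = ((2.3333)·(3.3333) + (-1.6667)·(-1.6667) + (-2.6667)·(4.3333) + (2.3333)·(-2.6667) + (2.3333)·(-1.6667) + (-2.6667)·(-1.6667)) / 5 = -6.6667/5 = -1.3333
  s[V,V] = ((3.3333)·(3.3333) + (-1.6667)·(-1.6667) + (4.3333)·(4.3333) + (-2.6667)·(-2.6667) + (-1.6667)·(-1.6667) + (-1.6667)·(-1.6667)) / 5 = 45.3333/5 = 9.0667
  Sample standard deviations s_i = √(s[i,i]):
  s(U) = √(6.6667) = 2.582
  s(V) = √(9.0667) = 3.0111

Step 3 — r_{ij} = s_{ij} / (s_i · s_j):
  r[U,U] = 1 (diagonal).
  r[U,V] = -1.3333 / (2.582 · 3.0111) = -1.3333 / 7.7746 = -0.1715
  r[V,V] = 1 (diagonal).

R is symmetric with unit diagonal. Assembling:

R = [[1, -0.1715],
 [-0.1715, 1]]


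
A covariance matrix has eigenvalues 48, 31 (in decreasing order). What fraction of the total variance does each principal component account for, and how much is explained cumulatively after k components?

Step 1 — total variance = trace(Sigma) = Σ λ_i = 48 + 31 = 79.

Step 2 — fraction explained by component i = λ_i / Σ λ:
  PC1: 48/79 = 0.6076
  PC2: 31/79 = 0.3924

Step 3 — cumulative fraction after k components = (λ_1 + ... + λ_k) / Σ λ:
  k = 1: 48/79 = 0.6076
  k = 2: (48 + 31)/79 = 79/79 = 1

Summary (fraction, with percent):

explained: PC1 0.6076 (60.76%), PC2 0.3924 (39.24%);  cumulative: 0.6076, 1
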